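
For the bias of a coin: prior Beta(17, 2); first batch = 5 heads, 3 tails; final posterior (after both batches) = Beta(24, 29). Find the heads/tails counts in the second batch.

2 heads and 24 tails

Because Beta–binomial updating is additive in the counts, the combined data contributed (α_post−α_prior, β_post−β_prior) successes and failures.
Total across both batches: 24−17=7 heads, 29−2=27 tails.
Subtract the first batch: 7−5=2 heads and 27−3=24 tails.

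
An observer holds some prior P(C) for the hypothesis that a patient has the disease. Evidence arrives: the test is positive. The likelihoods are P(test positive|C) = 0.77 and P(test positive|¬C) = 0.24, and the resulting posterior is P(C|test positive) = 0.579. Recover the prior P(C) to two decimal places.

P(C) = 0.30

In odds form, posterior odds = prior odds × likelihood ratio, so prior odds = posterior odds ÷ LR.
Posterior odds = 0.579/(1−0.579) = 1.3753. LR = 0.77/0.24 = 3.2083.
Prior odds = 1.3753/3.2083 = 0.4287, so P(C) = 0.4287/(1+0.4287) ≈ 0.30.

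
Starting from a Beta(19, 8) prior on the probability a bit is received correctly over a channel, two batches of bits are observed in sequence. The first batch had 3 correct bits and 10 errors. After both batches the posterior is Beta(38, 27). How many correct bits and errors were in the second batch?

16 correct bits and 9 errors

Sequential conjugate updates are equivalent to a single update on the pooled data, so total successes = posterior α − prior α and total failures = posterior β − prior β.
Total across both batches: 38−19=19 correct bits, 27−8=19 errors.
Subtract the first batch: 19−3=16 correct bits and 19−10=9 errors.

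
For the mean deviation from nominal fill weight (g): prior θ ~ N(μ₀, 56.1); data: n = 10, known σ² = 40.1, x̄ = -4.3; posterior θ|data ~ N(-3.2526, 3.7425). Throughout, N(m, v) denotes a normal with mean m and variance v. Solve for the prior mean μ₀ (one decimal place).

The posterior mean is a precision-weighted average: μ_n = (τ₀μ₀ + τ_data·x̄)/(τ₀+τ_data), with τ₀=1/σ₀² and τ_data=n/σ².
Here τ₀ = 1/56.1 = 0.017825 and τ_data = 10/40.1 = 0.249377, so τ_n = 0.267202.
Rearranging for μ₀: μ₀ = (μ_n·τ_n − τ_data·x̄)/τ₀ = (-3.2526·0.267202 − 0.249377·-4.3) / 0.017825 = 0.203220/0.017825 ≈ 11.4.

μ₀ = 11.4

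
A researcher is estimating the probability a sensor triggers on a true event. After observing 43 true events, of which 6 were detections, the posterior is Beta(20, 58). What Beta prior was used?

Beta(14, 21)

Under Beta–binomial conjugacy the posterior parameters are (α+s, β+f).
So α = 20 − 6 = 14 and β = 58 − 37 = 21.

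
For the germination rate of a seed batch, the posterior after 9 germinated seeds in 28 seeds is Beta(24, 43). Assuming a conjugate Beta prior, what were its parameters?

A Beta(α, β) prior with s successes and f failures in binomial data gives a Beta(α+s, β+f) posterior.
So α = 24 − 9 = 15 and β = 43 − 19 = 24.

Beta(15, 24)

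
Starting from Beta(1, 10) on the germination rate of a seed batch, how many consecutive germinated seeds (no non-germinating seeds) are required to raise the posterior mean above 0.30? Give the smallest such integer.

After k germinated seeds and 0 non-germinating seeds the posterior is Beta(1+k, 10), with mean (1+k)/(1+10+k).
Set (1+k)/(11+k) > 0.30 and solve: k > (0.30·11 − 1)/(1 − 0.30) = 3.286.
The smallest integer exceeding 3.286 is 4, and checking k=4: (5)/(15) = 0.3333 > 0.30.

k = 4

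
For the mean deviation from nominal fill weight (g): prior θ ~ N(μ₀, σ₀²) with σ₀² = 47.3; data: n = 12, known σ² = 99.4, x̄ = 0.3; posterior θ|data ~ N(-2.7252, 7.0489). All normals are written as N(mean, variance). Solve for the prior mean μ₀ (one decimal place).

μ₀ = -20.0

With known observation variance, the Normal–Normal posterior has precision τ_n = τ₀ + n/σ² and mean μ_n = (τ₀μ₀ + (n/σ²)x̄)/τ_n.
Here τ₀ = 1/47.3 = 0.021142 and τ_data = 12/99.4 = 0.120724, so τ_n = 0.141866.
Rearranging for μ₀: μ₀ = (μ_n·τ_n − τ_data·x̄)/τ₀ = (-2.7252·0.141866 − 0.120724·0.3) / 0.021142 = -0.422830/0.021142 ≈ -20.0.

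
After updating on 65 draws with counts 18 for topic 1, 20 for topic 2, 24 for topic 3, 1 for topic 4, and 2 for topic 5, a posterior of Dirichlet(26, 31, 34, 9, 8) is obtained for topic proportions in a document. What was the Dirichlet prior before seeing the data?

Dirichlet(8, 11, 10, 8, 6)

For a Dirichlet(α) prior with multinomial counts c, the posterior is Dirichlet(α + c) componentwise.
Subtract each count from the matching posterior parameter: 26−18=8, 31−20=11, 34−24=10, 9−1=8, 8−2=6.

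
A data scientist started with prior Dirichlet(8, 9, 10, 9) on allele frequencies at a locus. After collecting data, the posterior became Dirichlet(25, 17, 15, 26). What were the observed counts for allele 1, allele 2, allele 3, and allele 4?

counts (17, 8, 5, 17)

For a Dirichlet(α) prior with multinomial counts c, the posterior is Dirichlet(α + c) componentwise.
Counts are posterior − prior componentwise: 25−8=17, 17−9=8, 15−10=5, 26−9=17.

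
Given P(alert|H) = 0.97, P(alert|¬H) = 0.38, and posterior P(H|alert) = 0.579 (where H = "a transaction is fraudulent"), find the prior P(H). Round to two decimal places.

P(H) = 0.35

Bayes' rule in odds form gives O(H|E) = O(H)·[P(E|H)/P(E|¬H)], hence O(H) = O(H|E)/LR.
Posterior odds = 0.579/(1−0.579) = 1.3753. LR = 0.97/0.38 = 2.5526.
Prior odds = 1.3753/2.5526 = 0.5388, so P(H) = 0.5388/(1+0.5388) ≈ 0.35.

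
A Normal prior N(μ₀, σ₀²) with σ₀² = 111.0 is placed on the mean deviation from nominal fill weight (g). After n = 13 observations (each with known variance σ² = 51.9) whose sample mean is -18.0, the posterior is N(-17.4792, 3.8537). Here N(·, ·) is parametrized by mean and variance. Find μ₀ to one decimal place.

μ₀ = -3.0

With known observation variance, the Normal–Normal posterior has precision τ_n = τ₀ + n/σ² and mean μ_n = (τ₀μ₀ + (n/σ²)x̄)/τ_n.
Here τ₀ = 1/111.0 = 0.009009 and τ_data = 13/51.9 = 0.250482, so τ_n = 0.259491.
Rearranging for μ₀: μ₀ = (μ_n·τ_n − τ_data·x̄)/τ₀ = (-17.4792·0.259491 − 0.250482·-18.0) / 0.009009 = -0.027019/0.009009 ≈ -3.0.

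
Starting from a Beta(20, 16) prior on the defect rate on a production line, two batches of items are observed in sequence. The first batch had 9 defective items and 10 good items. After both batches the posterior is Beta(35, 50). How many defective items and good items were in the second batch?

Because Beta–binomial updating is additive in the counts, the combined data contributed (α_post−α_prior, β_post−β_prior) successes and failures.
Total across both batches: 35−20=15 defective items, 50−16=34 good items.
Subtract the first batch: 15−9=6 defective items and 34−10=24 good items.

6 defective items and 24 good items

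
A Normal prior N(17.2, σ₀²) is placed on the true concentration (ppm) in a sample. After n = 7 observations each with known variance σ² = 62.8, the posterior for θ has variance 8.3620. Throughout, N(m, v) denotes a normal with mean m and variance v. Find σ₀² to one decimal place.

σ₀² = 123.1

Posterior precision equals prior precision plus data precision: 1/σ_n² = 1/σ₀² + n/σ².
So 1/σ₀² = 1/8.3620 − 7/62.8 = 0.119589 − 0.111465 = 0.008124.
Hence σ₀² = 1/0.008124 ≈ 123.1.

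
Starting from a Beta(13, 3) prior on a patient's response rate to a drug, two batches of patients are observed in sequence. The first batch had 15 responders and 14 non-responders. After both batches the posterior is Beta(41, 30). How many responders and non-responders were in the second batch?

Because Beta–binomial updating is additive in the counts, the combined data contributed (α_post−α_prior, β_post−β_prior) successes and failures.
Total across both batches: 41−13=28 responders, 30−3=27 non-responders.
Subtract the first batch: 28−15=13 responders and 27−14=13 non-responders.

13 responders and 13 non-responders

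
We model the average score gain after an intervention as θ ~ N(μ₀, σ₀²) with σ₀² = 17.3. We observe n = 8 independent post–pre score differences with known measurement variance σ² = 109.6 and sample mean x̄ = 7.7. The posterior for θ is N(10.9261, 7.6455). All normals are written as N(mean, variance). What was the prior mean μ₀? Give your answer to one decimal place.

With known observation variance, the Normal–Normal posterior has precision τ_n = τ₀ + n/σ² and mean μ_n = (τ₀μ₀ + (n/σ²)x̄)/τ_n.
Here τ₀ = 1/17.3 = 0.057803 and τ_data = 8/109.6 = 0.072993, so τ_n = 0.130796.
Rearranging for μ₀: μ₀ = (μ_n·τ_n − τ_data·x̄)/τ₀ = (10.9261·0.130796 − 0.072993·7.7) / 0.057803 = 0.867044/0.057803 ≈ 15.0.

μ₀ = 15.0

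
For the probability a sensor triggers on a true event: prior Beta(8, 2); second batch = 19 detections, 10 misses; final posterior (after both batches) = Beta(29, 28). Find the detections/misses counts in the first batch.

Because Beta–binomial updating is additive in the counts, the combined data contributed (α_post−α_prior, β_post−β_prior) successes and failures.
Total across both batches: 29−8=21 detections, 28−2=26 misses.
Subtract the second batch: 21−19=2 detections and 26−10=16 misses.

2 detections and 16 misses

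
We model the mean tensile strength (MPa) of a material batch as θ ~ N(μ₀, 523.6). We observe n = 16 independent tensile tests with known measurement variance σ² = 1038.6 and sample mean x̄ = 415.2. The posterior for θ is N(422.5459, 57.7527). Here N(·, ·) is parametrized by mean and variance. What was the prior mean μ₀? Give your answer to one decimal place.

μ₀ = 481.8

The posterior mean is a precision-weighted average: μ_n = (τ₀μ₀ + τ_data·x̄)/(τ₀+τ_data), with τ₀=1/σ₀² and τ_data=n/σ².
Here τ₀ = 1/523.6 = 0.001910 and τ_data = 16/1038.6 = 0.015405, so τ_n = 0.017315.
Rearranging for μ₀: μ₀ = (μ_n·τ_n − τ_data·x̄)/τ₀ = (422.5459·0.017315 − 0.015405·415.2) / 0.001910 = 0.920226/0.001910 ≈ 481.8.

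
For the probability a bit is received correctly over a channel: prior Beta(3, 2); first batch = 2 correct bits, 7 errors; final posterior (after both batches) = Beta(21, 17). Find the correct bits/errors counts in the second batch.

Sequential conjugate updates are equivalent to a single update on the pooled data, so total successes = posterior α − prior α and total failures = posterior β − prior β.
Total across both batches: 21−3=18 correct bits, 17−2=15 errors.
Subtract the first batch: 18−2=16 correct bits and 15−7=8 errors.

16 correct bits and 8 errors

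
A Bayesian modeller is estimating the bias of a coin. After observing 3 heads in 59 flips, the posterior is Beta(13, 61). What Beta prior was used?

Under Beta–binomial conjugacy the posterior parameters are (α+s, β+f).
Subtract the data counts: 13−3=10, 61−56=5.

Beta(10, 5)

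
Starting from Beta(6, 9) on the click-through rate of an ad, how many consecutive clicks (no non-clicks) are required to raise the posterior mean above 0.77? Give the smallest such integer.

After k clicks and 0 non-clicks the posterior is Beta(6+k, 9), with mean (6+k)/(6+9+k).
Set (6+k)/(15+k) > 0.77 and solve: k > (0.77·15 − 6)/(1 − 0.77) = 24.130.
The smallest integer exceeding 24.130 is 25, and checking k=25: (31)/(40) = 0.7750 > 0.77.

k = 25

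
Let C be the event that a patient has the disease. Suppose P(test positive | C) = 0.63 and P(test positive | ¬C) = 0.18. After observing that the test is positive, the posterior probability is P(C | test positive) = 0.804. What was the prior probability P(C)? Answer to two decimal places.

P(C) = 0.54

In odds form, posterior odds = prior odds × likelihood ratio, so prior odds = posterior odds ÷ LR.
Posterior odds = 0.804/(1−0.804) = 4.1020. LR = 0.63/0.18 = 3.5000.
Prior odds = 4.1020/3.5000 = 1.1720, so P(C) = 1.1720/(1+1.1720) ≈ 0.54.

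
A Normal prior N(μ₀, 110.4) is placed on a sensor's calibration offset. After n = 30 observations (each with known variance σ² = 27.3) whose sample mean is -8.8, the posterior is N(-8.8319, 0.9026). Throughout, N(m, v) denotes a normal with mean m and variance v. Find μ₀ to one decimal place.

μ₀ = -12.7

The posterior mean is a precision-weighted average: μ_n = (τ₀μ₀ + τ_data·x̄)/(τ₀+τ_data), with τ₀=1/σ₀² and τ_data=n/σ².
Here τ₀ = 1/110.4 = 0.009058 and τ_data = 30/27.3 = 1.098901, so τ_n = 1.107959.
Rearranging for μ₀: μ₀ = (μ_n·τ_n − τ_data·x̄)/τ₀ = (-8.8319·1.107959 − 1.098901·-8.8) / 0.009058 = -0.115054/0.009058 ≈ -12.7.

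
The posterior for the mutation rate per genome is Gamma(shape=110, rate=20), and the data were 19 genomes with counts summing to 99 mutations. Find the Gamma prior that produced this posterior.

Gamma(shape=11, rate=1)

Gamma–Poisson conjugacy: posterior shape = α + Σxᵢ, posterior rate = β + n.
So α = 110 − 99 = 11 and β = 20 − 19 = 1.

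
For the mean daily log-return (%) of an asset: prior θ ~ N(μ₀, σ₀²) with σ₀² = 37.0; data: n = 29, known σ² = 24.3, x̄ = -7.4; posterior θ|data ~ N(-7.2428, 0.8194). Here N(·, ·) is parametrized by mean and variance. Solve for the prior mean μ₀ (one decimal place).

The posterior mean is a precision-weighted average: μ_n = (τ₀μ₀ + τ_data·x̄)/(τ₀+τ_data), with τ₀=1/σ₀² and τ_data=n/σ².
Here τ₀ = 1/37.0 = 0.027027 and τ_data = 29/24.3 = 1.193416, so τ_n = 1.220443.
Rearranging for μ₀: μ₀ = (μ_n·τ_n − τ_data·x̄)/τ₀ = (-7.2428·1.220443 − 1.193416·-7.4) / 0.027027 = -0.008146/0.027027 ≈ -0.3.

μ₀ = -0.3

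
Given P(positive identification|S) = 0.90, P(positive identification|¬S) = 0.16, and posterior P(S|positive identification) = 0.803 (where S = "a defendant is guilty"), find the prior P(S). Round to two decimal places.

In odds form, posterior odds = prior odds × likelihood ratio, so prior odds = posterior odds ÷ LR.
Posterior odds = 0.803/(1−0.803) = 4.0761. LR = 0.90/0.16 = 5.6250.
Prior odds = 4.0761/5.6250 = 0.7246, so P(S) = 0.7246/(1+0.7246) ≈ 0.42.

P(S) = 0.42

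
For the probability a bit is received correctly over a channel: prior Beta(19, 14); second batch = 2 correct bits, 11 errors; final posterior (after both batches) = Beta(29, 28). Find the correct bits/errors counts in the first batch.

Because Beta–binomial updating is additive in the counts, the combined data contributed (α_post−α_prior, β_post−β_prior) successes and failures.
Total across both batches: 29−19=10 correct bits, 28−14=14 errors.
Subtract the second batch: 10−2=8 correct bits and 14−11=3 errors.

8 correct bits and 3 errors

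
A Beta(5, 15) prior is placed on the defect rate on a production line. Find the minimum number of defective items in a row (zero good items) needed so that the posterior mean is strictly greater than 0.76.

After k defective items and 0 good items the posterior is Beta(5+k, 15), with mean (5+k)/(5+15+k).
Set (5+k)/(20+k) > 0.76 and solve: k > (0.76·20 − 5)/(1 − 0.76) = 42.500.
The smallest integer exceeding 42.500 is 43.

k = 43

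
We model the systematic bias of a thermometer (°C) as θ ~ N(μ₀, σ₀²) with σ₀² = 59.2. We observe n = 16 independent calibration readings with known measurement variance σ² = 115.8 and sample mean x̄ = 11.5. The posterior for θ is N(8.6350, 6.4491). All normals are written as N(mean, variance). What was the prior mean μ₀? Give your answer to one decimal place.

With known observation variance, the Normal–Normal posterior has precision τ_n = τ₀ + n/σ² and mean μ_n = (τ₀μ₀ + (n/σ²)x̄)/τ_n.
Here τ₀ = 1/59.2 = 0.016892 and τ_data = 16/115.8 = 0.138169, so τ_n = 0.155061.
Rearranging for μ₀: μ₀ = (μ_n·τ_n − τ_data·x̄)/τ₀ = (8.6350·0.155061 − 0.138169·11.5) / 0.016892 = -0.249992/0.016892 ≈ -14.8.

μ₀ = -14.8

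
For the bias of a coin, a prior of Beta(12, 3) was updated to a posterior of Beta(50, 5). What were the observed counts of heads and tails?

A Beta(α, β) prior with s successes and f failures in binomial data gives a Beta(α+s, β+f) posterior.
So s = 50 − 12 = 38 and f = 5 − 3 = 2.

38 heads and 2 tails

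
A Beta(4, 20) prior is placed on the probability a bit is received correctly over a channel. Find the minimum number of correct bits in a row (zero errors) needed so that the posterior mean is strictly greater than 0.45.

After k correct bits and 0 errors the posterior is Beta(4+k, 20), with mean (4+k)/(4+20+k).
Set (4+k)/(24+k) > 0.45 and solve: k > (0.45·24 − 4)/(1 − 0.45) = 12.364.
The smallest integer exceeding 12.364 is 13.

k = 13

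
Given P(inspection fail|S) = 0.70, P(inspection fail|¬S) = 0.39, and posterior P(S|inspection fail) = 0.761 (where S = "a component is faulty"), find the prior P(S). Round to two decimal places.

In odds form, posterior odds = prior odds × likelihood ratio, so prior odds = posterior odds ÷ LR.
Posterior odds = 0.761/(1−0.761) = 3.1841. LR = 0.70/0.39 = 1.7949.
Prior odds = 3.1841/1.7949 = 1.7740, so P(S) = 1.7740/(1+1.7740) ≈ 0.64.

P(S) = 0.64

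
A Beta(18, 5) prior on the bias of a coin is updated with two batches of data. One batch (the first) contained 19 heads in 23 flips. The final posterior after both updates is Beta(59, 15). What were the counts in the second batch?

22 heads and 6 tails

Sequential conjugate updates are equivalent to a single update on the pooled data, so total successes = posterior α − prior α and total failures = posterior β − prior β.
Total across both batches: 59−18=41 heads, 15−5=10 tails.
Subtract the first batch: 41−19=22 heads and 10−4=6 tails.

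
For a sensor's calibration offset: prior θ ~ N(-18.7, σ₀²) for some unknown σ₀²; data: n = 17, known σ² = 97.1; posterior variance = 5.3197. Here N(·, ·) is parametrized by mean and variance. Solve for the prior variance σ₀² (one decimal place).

For the Normal–Normal model with known σ², precisions add: τ_n = τ₀ + n/σ².
So 1/σ₀² = 1/5.3197 − 17/97.1 = 0.187981 − 0.175077 = 0.012904.
Hence σ₀² = 1/0.012904 ≈ 77.5.

σ₀² = 77.5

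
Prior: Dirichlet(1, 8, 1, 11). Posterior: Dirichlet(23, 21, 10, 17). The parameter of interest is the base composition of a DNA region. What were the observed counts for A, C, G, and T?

For a Dirichlet(α) prior with multinomial counts c, the posterior is Dirichlet(α + c) componentwise.
Counts are posterior − prior componentwise: 23−1=22, 21−8=13, 10−1=9, 17−11=6.

counts (22, 13, 9, 6)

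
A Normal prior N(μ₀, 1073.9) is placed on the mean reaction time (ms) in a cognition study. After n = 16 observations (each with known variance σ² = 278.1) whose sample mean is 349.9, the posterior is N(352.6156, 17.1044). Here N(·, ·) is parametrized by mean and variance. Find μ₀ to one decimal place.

μ₀ = 520.4

The posterior mean is a precision-weighted average: μ_n = (τ₀μ₀ + τ_data·x̄)/(τ₀+τ_data), with τ₀=1/σ₀² and τ_data=n/σ².
Here τ₀ = 1/1073.9 = 0.000931 and τ_data = 16/278.1 = 0.057533, so τ_n = 0.058464.
Rearranging for μ₀: μ₀ = (μ_n·τ_n − τ_data·x̄)/τ₀ = (352.6156·0.058464 − 0.057533·349.9) / 0.000931 = 0.484522/0.000931 ≈ 520.4.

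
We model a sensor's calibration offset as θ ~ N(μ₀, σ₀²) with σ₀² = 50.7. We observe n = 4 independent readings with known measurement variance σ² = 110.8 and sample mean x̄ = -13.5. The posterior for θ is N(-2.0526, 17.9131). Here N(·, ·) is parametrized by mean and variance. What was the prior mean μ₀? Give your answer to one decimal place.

With known observation variance, the Normal–Normal posterior has precision τ_n = τ₀ + n/σ² and mean μ_n = (τ₀μ₀ + (n/σ²)x̄)/τ_n.
Here τ₀ = 1/50.7 = 0.019724 and τ_data = 4/110.8 = 0.036101, so τ_n = 0.055825.
Rearranging for μ₀: μ₀ = (μ_n·τ_n − τ_data·x̄)/τ₀ = (-2.0526·0.055825 − 0.036101·-13.5) / 0.019724 = 0.372777/0.019724 ≈ 18.9.

μ₀ = 18.9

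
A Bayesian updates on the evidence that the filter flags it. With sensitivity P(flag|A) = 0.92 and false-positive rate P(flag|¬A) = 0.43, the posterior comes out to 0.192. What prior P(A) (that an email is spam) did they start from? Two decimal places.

P(A) = 0.10

In odds form, posterior odds = prior odds × likelihood ratio, so prior odds = posterior odds ÷ LR.
Posterior odds = 0.192/(1−0.192) = 0.2376. LR = 0.92/0.43 = 2.1395.
Prior odds = 0.2376/2.1395 = 0.1111, so P(A) = 0.1111/(1+0.1111) ≈ 0.10.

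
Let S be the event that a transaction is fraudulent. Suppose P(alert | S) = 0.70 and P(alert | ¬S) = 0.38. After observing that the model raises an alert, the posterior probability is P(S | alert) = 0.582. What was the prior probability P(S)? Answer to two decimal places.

Bayes' rule in odds form gives O(S|E) = O(S)·[P(E|S)/P(E|¬S)], hence O(S) = O(S|E)/LR.
Posterior odds = 0.582/(1−0.582) = 1.3923. LR = 0.70/0.38 = 1.8421.
Prior odds = 1.3923/1.8421 = 0.7558, so P(S) = 0.7558/(1+0.7558) ≈ 0.43.

P(S) = 0.43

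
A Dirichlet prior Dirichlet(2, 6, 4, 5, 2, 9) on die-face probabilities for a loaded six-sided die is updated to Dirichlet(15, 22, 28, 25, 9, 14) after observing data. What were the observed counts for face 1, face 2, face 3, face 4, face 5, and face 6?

counts (13, 16, 24, 20, 7, 5)

For a Dirichlet(α) prior with multinomial counts c, the posterior is Dirichlet(α + c) componentwise.
Counts are posterior − prior componentwise: 15−2=13, 22−6=16, 28−4=24, 25−5=20, 9−2=7, 14−9=5.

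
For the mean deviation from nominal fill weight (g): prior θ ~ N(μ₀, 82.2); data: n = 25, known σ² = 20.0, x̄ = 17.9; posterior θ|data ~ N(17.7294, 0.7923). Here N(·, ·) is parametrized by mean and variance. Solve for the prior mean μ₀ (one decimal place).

With known observation variance, the Normal–Normal posterior has precision τ_n = τ₀ + n/σ² and mean μ_n = (τ₀μ₀ + (n/σ²)x̄)/τ_n.
Here τ₀ = 1/82.2 = 0.012165 and τ_data = 25/20.0 = 1.250000, so τ_n = 1.262165.
Rearranging for μ₀: μ₀ = (μ_n·τ_n − τ_data·x̄)/τ₀ = (17.7294·1.262165 − 1.250000·17.9) / 0.012165 = 0.002428/0.012165 ≈ 0.2.

μ₀ = 0.2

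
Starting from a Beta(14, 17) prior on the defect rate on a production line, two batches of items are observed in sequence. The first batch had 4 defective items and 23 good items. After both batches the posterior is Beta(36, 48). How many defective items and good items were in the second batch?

Sequential conjugate updates are equivalent to a single update on the pooled data, so total successes = posterior α − prior α and total failures = posterior β − prior β.
Total across both batches: 36−14=22 defective items, 48−17=31 good items.
Subtract the first batch: 22−4=18 defective items and 31−23=8 good items.

18 defective items and 8 good items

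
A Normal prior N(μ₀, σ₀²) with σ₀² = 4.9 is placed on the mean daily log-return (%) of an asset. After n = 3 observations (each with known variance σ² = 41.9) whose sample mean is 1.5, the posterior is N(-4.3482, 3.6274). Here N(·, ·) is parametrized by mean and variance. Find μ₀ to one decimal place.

The posterior mean is a precision-weighted average: μ_n = (τ₀μ₀ + τ_data·x̄)/(τ₀+τ_data), with τ₀=1/σ₀² and τ_data=n/σ².
Here τ₀ = 1/4.9 = 0.204082 and τ_data = 3/41.9 = 0.071599, so τ_n = 0.275681.
Rearranging for μ₀: μ₀ = (μ_n·τ_n − τ_data·x̄)/τ₀ = (-4.3482·0.275681 − 0.071599·1.5) / 0.204082 = -1.306115/0.204082 ≈ -6.4.

μ₀ = -6.4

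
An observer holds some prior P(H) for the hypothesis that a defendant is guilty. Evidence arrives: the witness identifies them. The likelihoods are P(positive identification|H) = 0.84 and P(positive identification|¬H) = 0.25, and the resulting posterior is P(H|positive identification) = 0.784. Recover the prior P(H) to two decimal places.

Bayes' rule in odds form gives O(H|E) = O(H)·[P(E|H)/P(E|¬H)], hence O(H) = O(H|E)/LR.
Posterior odds = 0.784/(1−0.784) = 3.6296. LR = 0.84/0.25 = 3.3600.
Prior odds = 3.6296/3.3600 = 1.0802, so P(H) = 1.0802/(1+1.0802) ≈ 0.52.

P(H) = 0.52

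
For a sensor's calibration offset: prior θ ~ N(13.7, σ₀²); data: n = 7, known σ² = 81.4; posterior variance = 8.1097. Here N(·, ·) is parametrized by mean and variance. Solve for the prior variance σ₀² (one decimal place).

σ₀² = 26.8

For the Normal–Normal model with known σ², precisions add: τ_n = τ₀ + n/σ².
So 1/σ₀² = 1/8.1097 − 7/81.4 = 0.123309 − 0.085995 = 0.037314.
Hence σ₀² = 1/0.037314 ≈ 26.8.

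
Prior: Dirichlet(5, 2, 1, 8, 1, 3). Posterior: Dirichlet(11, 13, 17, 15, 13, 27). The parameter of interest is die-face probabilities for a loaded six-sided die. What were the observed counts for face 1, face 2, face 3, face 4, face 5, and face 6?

counts (6, 11, 16, 7, 12, 24)

For a Dirichlet(α) prior with multinomial counts c, the posterior is Dirichlet(α + c) componentwise.
Counts are posterior − prior componentwise: 11−5=6, 13−2=11, 17−1=16, 15−8=7, 13−1=12, 27−3=24.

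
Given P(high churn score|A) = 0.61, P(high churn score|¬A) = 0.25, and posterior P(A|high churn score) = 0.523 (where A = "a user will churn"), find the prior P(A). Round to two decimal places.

P(A) = 0.31

In odds form, posterior odds = prior odds × likelihood ratio, so prior odds = posterior odds ÷ LR.
Posterior odds = 0.523/(1−0.523) = 1.0964. LR = 0.61/0.25 = 2.4400.
Prior odds = 1.0964/2.4400 = 0.4493, so P(A) = 0.4493/(1+0.4493) ≈ 0.31.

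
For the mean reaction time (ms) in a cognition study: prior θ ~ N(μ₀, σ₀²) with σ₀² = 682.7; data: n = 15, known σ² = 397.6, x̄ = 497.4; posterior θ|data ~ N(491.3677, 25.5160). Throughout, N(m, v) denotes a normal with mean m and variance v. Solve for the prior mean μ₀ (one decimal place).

The posterior mean is a precision-weighted average: μ_n = (τ₀μ₀ + τ_data·x̄)/(τ₀+τ_data), with τ₀=1/σ₀² and τ_data=n/σ².
Here τ₀ = 1/682.7 = 0.001465 and τ_data = 15/397.6 = 0.037726, so τ_n = 0.039191.
Rearranging for μ₀: μ₀ = (μ_n·τ_n − τ_data·x̄)/τ₀ = (491.3677·0.039191 − 0.037726·497.4) / 0.001465 = 0.492279/0.001465 ≈ 336.0.

μ₀ = 336.0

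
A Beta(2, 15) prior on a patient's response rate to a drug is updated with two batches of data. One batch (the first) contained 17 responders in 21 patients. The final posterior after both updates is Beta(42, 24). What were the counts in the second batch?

Sequential conjugate updates are equivalent to a single update on the pooled data, so total successes = posterior α − prior α and total failures = posterior β − prior β.
Total across both batches: 42−2=40 responders, 24−15=9 non-responders.
Subtract the first batch: 40−17=23 responders and 9−4=5 non-responders.

23 responders and 5 non-responders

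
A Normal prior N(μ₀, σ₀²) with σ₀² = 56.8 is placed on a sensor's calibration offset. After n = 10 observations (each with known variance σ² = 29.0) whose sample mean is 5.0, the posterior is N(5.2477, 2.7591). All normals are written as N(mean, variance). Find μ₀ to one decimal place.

The posterior mean is a precision-weighted average: μ_n = (τ₀μ₀ + τ_data·x̄)/(τ₀+τ_data), with τ₀=1/σ₀² and τ_data=n/σ².
Here τ₀ = 1/56.8 = 0.017606 and τ_data = 10/29.0 = 0.344828, so τ_n = 0.362434.
Rearranging for μ₀: μ₀ = (μ_n·τ_n − τ_data·x̄)/τ₀ = (5.2477·0.362434 − 0.344828·5.0) / 0.017606 = 0.177805/0.017606 ≈ 10.1.

μ₀ = 10.1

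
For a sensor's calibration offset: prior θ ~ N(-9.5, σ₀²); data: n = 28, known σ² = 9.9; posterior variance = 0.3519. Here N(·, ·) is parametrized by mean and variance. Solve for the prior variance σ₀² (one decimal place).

For the Normal–Normal model with known σ², precisions add: τ_n = τ₀ + n/σ².
So 1/σ₀² = 1/0.3519 − 28/9.9 = 2.841716 − 2.828283 = 0.013433.
Hence σ₀² = 1/0.013433 ≈ 74.4.

σ₀² = 74.4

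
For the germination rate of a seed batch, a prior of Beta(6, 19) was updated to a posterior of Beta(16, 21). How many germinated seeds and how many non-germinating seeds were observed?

10 germinated seeds and 2 non-germinating seeds

Under Beta–binomial conjugacy the posterior parameters are (a+s, b+f).
So s = 16 − 6 = 10 and f = 21 − 19 = 2.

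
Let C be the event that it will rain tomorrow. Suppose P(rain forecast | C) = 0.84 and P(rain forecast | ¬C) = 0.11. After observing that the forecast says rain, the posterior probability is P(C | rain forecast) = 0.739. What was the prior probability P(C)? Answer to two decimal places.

P(C) = 0.27

In odds form, posterior odds = prior odds × likelihood ratio, so prior odds = posterior odds ÷ LR.
Posterior odds = 0.739/(1−0.739) = 2.8314. LR = 0.84/0.11 = 7.6364.
Prior odds = 2.8314/7.6364 = 0.3708, so P(C) = 0.3708/(1+0.3708) ≈ 0.27.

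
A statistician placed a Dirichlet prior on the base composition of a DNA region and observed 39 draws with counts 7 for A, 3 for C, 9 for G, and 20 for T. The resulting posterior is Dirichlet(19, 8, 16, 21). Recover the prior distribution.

Dirichlet(12, 5, 7, 1)

For a Dirichlet(α) prior with multinomial counts c, the posterior is Dirichlet(α + c) componentwise.
Subtract each count from the matching posterior parameter: 19−7=12, 8−3=5, 16−9=7, 21−20=1.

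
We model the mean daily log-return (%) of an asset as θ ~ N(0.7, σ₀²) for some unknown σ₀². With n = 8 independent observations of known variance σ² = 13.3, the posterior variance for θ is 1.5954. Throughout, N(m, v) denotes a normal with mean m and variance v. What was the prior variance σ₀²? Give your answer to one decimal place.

Posterior precision equals prior precision plus data precision: 1/σ_n² = 1/σ₀² + n/σ².
So 1/σ₀² = 1/1.5954 − 8/13.3 = 0.626802 − 0.601504 = 0.025298.
Hence σ₀² = 1/0.025298 ≈ 39.5.

σ₀² = 39.5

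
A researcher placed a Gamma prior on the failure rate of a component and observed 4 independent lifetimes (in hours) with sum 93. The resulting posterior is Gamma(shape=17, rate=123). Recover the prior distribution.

For an exponential likelihood with a Gamma(α, β) prior on the rate, n observations with total T give posterior Gamma(α+n, β+T).
So α = 17 − 4 = 13 and β = 123 − 93 = 30.

Gamma(shape=13, rate=30)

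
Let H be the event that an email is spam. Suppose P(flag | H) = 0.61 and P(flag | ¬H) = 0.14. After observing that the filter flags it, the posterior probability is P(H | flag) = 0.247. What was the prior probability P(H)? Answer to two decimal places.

Bayes' rule in odds form gives O(H|E) = O(H)·[P(E|H)/P(E|¬H)], hence O(H) = O(H|E)/LR.
Posterior odds = 0.247/(1−0.247) = 0.3280. LR = 0.61/0.14 = 4.3571.
Prior odds = 0.3280/4.3571 = 0.0753, so P(H) = 0.0753/(1+0.0753) ≈ 0.07.

P(H) = 0.07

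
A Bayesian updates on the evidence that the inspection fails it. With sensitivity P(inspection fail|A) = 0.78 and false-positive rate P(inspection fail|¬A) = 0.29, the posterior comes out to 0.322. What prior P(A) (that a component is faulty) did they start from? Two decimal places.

In odds form, posterior odds = prior odds × likelihood ratio, so prior odds = posterior odds ÷ LR.
Posterior odds = 0.322/(1−0.322) = 0.4749. LR = 0.78/0.29 = 2.6897.
Prior odds = 0.4749/2.6897 = 0.1766, so P(A) = 0.1766/(1+0.1766) ≈ 0.15.

P(A) = 0.15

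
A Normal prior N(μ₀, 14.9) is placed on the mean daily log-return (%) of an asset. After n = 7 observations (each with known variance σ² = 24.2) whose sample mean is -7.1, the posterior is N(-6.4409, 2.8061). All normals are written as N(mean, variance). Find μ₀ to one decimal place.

μ₀ = -3.6

With known observation variance, the Normal–Normal posterior has precision τ_n = τ₀ + n/σ² and mean μ_n = (τ₀μ₀ + (n/σ²)x̄)/τ_n.
Here τ₀ = 1/14.9 = 0.067114 and τ_data = 7/24.2 = 0.289256, so τ_n = 0.356370.
Rearranging for μ₀: μ₀ = (μ_n·τ_n − τ_data·x̄)/τ₀ = (-6.4409·0.356370 − 0.289256·-7.1) / 0.067114 = -0.241626/0.067114 ≈ -3.6.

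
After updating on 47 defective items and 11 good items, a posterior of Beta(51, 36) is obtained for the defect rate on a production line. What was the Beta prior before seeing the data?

Under Beta–binomial conjugacy the posterior parameters are (a+s, b+f).
Subtract the data counts: 51−47=4, 36−11=25.

Beta(4, 25)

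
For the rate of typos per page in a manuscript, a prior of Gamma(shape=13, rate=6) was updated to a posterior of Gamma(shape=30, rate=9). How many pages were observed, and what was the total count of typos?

n = 3 pages with total 17 typos

Gamma–Poisson conjugacy: posterior shape = α + Σxᵢ, posterior rate = β + n.
Matching: Σxᵢ = 30 − 13 = 17 and n = 9 − 6 = 3.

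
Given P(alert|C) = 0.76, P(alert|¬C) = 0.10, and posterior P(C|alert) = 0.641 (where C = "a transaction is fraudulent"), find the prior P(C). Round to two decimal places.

P(C) = 0.19

Bayes' rule in odds form gives O(C|E) = O(C)·[P(E|C)/P(E|¬C)], hence O(C) = O(C|E)/LR.
Posterior odds = 0.641/(1−0.641) = 1.7855. LR = 0.76/0.10 = 7.6000.
Prior odds = 1.7855/7.6000 = 0.2349, so P(C) = 0.2349/(1+0.2349) ≈ 0.19.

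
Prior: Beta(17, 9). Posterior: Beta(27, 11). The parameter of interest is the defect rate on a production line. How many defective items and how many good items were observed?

Beta is conjugate to the binomial likelihood: posterior = Beta(a+s, b+f).
So s = 27 − 17 = 10 and f = 11 − 9 = 2.

10 defective items and 2 good items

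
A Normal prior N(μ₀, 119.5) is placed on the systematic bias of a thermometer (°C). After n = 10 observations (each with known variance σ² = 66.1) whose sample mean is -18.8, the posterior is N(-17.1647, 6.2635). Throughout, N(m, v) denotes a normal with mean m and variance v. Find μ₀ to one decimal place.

The posterior mean is a precision-weighted average: μ_n = (τ₀μ₀ + τ_data·x̄)/(τ₀+τ_data), with τ₀=1/σ₀² and τ_data=n/σ².
Here τ₀ = 1/119.5 = 0.008368 and τ_data = 10/66.1 = 0.151286, so τ_n = 0.159654.
Rearranging for μ₀: μ₀ = (μ_n·τ_n − τ_data·x̄)/τ₀ = (-17.1647·0.159654 − 0.151286·-18.8) / 0.008368 = 0.103764/0.008368 ≈ 12.4.

μ₀ = 12.4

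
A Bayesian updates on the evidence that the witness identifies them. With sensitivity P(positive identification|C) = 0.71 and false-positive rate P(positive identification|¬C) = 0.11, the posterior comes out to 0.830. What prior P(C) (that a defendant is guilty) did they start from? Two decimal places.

Bayes' rule in odds form gives O(C|E) = O(C)·[P(E|C)/P(E|¬C)], hence O(C) = O(C|E)/LR.
Posterior odds = 0.830/(1−0.830) = 4.8824. LR = 0.71/0.11 = 6.4545.
Prior odds = 4.8824/6.4545 = 0.7564, so P(C) = 0.7564/(1+0.7564) ≈ 0.43.

P(C) = 0.43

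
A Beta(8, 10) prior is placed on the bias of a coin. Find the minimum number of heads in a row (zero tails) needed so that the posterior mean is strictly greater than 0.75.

k = 23

After k heads and 0 tails the posterior is Beta(8+k, 10), with mean (8+k)/(8+10+k).
Set (8+k)/(18+k) > 0.75 and solve: k > (0.75·18 − 8)/(1 − 0.75) = 22.000.
The smallest integer exceeding 22.000 is 23, and checking k=23: (31)/(41) = 0.7561 > 0.75.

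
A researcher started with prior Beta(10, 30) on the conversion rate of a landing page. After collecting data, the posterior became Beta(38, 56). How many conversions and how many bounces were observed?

28 conversions and 26 bounces

A Beta(α, β) prior with s successes and f failures in binomial data gives a Beta(α+s, β+f) posterior.
Match parameters: s=38−10=28, f=56−30=26.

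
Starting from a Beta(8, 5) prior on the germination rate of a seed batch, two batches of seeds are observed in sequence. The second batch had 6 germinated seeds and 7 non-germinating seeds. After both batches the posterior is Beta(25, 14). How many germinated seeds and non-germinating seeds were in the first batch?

11 germinated seeds and 2 non-germinating seeds

Because Beta–binomial updating is additive in the counts, the combined data contributed (α_post−α_prior, β_post−β_prior) successes and failures.
Total across both batches: 25−8=17 germinated seeds, 14−5=9 non-germinating seeds.
Subtract the second batch: 17−6=11 germinated seeds and 9−7=2 non-germinating seeds.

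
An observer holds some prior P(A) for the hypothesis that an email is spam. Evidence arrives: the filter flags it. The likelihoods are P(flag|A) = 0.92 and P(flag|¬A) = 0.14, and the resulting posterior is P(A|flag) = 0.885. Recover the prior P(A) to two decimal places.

P(A) = 0.54

Bayes' rule in odds form gives O(A|E) = O(A)·[P(E|A)/P(E|¬A)], hence O(A) = O(A|E)/LR.
Posterior odds = 0.885/(1−0.885) = 7.6957. LR = 0.92/0.14 = 6.5714.
Prior odds = 7.6957/6.5714 = 1.1711, so P(A) = 1.1711/(1+1.1711) ≈ 0.54.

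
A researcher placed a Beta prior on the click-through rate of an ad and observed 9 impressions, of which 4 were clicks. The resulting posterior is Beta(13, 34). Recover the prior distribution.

Under Beta–binomial conjugacy the posterior parameters are (α+s, β+f).
So α = 13 − 4 = 9 and β = 34 − 5 = 29.

Beta(9, 29)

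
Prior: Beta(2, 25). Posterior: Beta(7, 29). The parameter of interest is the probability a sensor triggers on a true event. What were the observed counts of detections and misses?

5 detections and 4 misses

Under Beta–binomial conjugacy the posterior parameters are (α+s, β+f).
Match parameters: s=7−2=5, f=29−25=4.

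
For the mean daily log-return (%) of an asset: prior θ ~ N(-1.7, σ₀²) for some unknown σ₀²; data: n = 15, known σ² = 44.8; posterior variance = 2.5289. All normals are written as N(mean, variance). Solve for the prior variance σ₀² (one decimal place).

Posterior precision equals prior precision plus data precision: 1/σ_n² = 1/σ₀² + n/σ².
So 1/σ₀² = 1/2.5289 − 15/44.8 = 0.395429 − 0.334821 = 0.060608.
Hence σ₀² = 1/0.060608 ≈ 16.5.

σ₀² = 16.5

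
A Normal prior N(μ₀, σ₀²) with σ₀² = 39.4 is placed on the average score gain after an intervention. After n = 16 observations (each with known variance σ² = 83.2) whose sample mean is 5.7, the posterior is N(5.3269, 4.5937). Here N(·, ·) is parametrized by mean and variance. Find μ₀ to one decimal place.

μ₀ = 2.5

With known observation variance, the Normal–Normal posterior has precision τ_n = τ₀ + n/σ² and mean μ_n = (τ₀μ₀ + (n/σ²)x̄)/τ_n.
Here τ₀ = 1/39.4 = 0.025381 and τ_data = 16/83.2 = 0.192308, so τ_n = 0.217689.
Rearranging for μ₀: μ₀ = (μ_n·τ_n − τ_data·x̄)/τ₀ = (5.3269·0.217689 − 0.192308·5.7) / 0.025381 = 0.063452/0.025381 ≈ 2.5.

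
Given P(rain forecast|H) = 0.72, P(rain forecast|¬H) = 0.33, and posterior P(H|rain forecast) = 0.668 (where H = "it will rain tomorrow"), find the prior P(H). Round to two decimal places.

In odds form, posterior odds = prior odds × likelihood ratio, so prior odds = posterior odds ÷ LR.
Posterior odds = 0.668/(1−0.668) = 2.0120. LR = 0.72/0.33 = 2.1818.
Prior odds = 2.0120/2.1818 = 0.9222, so P(H) = 0.9222/(1+0.9222) ≈ 0.48.

P(H) = 0.48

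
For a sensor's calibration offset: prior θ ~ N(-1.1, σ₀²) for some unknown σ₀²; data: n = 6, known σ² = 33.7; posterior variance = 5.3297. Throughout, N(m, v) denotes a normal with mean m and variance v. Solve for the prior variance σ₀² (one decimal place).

σ₀² = 104.3

Posterior precision equals prior precision plus data precision: 1/σ_n² = 1/σ₀² + n/σ².
So 1/σ₀² = 1/5.3297 − 6/33.7 = 0.187628 − 0.178042 = 0.009586.
Hence σ₀² = 1/0.009586 ≈ 104.3.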